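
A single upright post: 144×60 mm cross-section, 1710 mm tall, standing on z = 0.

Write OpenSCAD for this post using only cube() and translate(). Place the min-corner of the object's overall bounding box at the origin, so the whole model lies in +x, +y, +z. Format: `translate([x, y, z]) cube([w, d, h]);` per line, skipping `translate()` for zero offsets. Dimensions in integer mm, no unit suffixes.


cube([144, 60, 1710]);


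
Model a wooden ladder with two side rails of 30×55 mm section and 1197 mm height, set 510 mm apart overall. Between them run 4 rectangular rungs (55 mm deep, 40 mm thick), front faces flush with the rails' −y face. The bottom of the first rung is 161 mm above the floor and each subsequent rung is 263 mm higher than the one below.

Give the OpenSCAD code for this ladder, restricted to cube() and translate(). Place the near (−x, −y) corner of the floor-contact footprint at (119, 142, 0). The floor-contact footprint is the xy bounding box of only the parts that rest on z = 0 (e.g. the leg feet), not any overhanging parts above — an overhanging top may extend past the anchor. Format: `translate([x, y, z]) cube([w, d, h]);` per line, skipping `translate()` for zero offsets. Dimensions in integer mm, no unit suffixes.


translate([119, 142, 0]) cube([30, 55, 1197]);
translate([599, 142, 0]) cube([30, 55, 1197]);
translate([149, 142, 161]) cube([450, 55, 40]);
translate([149, 142, 424]) cube([450, 55, 40]);
translate([149, 142, 687]) cube([450, 55, 40]);
translate([149, 142, 950]) cube([450, 55, 40]);


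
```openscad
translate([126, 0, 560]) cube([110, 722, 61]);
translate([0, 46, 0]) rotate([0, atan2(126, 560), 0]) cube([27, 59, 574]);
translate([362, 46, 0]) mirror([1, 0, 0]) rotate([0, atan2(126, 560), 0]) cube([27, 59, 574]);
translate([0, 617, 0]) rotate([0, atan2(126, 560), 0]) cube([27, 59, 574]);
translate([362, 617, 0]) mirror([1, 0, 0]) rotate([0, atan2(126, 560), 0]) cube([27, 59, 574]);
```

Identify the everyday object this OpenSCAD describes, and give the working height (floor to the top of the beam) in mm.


A sawhorse. The overall height is 621 mm.

A beam across two mirrored pairs of raked legs — a sawhorse. The beam's underside is at z = 560 (matching the legs' vertical rise in atan2(126, 560)) and the beam is 61 mm tall, so its top is at 560 + 61 = 621 mm. The raked legs top out at the beam's underside, so that is the highest point.


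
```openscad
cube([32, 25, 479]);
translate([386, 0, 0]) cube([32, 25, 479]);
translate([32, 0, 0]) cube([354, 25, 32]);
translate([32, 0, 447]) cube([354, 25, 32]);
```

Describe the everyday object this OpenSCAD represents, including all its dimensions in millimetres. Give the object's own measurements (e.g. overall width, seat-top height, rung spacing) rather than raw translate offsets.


A rectangular picture frame lying in the x–z plane (depth along y). The opening is 354 mm wide (x) by 415 mm tall (z), surrounded by a border 32 mm wide on all four sides. The frame is 25 mm deep and is made of two full-height vertical stiles with two horizontal rails fitted between them.


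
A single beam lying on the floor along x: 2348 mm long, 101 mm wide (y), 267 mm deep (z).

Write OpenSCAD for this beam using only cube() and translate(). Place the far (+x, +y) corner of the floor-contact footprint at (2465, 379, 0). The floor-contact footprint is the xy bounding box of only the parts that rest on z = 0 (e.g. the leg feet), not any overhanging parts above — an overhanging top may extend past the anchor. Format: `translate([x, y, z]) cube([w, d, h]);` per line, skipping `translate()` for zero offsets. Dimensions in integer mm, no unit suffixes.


translate([117, 278, 0]) cube([2348, 101, 267]);


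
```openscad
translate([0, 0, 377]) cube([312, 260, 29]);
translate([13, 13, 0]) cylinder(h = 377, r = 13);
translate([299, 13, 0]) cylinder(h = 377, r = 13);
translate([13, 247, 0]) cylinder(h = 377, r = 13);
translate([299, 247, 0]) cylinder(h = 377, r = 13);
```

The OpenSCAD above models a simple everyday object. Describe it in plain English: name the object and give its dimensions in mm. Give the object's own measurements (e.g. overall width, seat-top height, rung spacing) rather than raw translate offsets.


A four-legged stool. The seat is a 312×260×29 mm slab whose top surface is at z = 406 mm; four round legs, each 26 mm in diameter, run from the floor (z = 0) to the underside of the seat, each leg's axis is inset half a diameter from the nearest pair of seat edges (so the leg's bounding box is flush with the corner).


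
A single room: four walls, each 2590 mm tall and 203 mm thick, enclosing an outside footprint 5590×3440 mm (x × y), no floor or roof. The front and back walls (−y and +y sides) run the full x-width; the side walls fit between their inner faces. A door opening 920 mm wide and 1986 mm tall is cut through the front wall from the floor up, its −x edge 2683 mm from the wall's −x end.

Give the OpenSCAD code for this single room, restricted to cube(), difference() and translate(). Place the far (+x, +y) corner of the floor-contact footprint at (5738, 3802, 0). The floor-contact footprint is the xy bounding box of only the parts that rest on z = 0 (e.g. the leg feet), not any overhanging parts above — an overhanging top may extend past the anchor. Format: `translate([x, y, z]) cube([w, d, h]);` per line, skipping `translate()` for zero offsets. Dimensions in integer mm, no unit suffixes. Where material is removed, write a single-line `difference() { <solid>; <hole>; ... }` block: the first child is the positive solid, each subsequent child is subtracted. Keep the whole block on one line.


difference() { translate([148, 362, 0]) cube([5590, 203, 2590]); translate([2831, 362, 0]) cube([920, 203, 1986]); }
translate([148, 3599, 0]) cube([5590, 203, 2590]);
translate([148, 565, 0]) cube([203, 3034, 2590]);
translate([5535, 565, 0]) cube([203, 3034, 2590]);


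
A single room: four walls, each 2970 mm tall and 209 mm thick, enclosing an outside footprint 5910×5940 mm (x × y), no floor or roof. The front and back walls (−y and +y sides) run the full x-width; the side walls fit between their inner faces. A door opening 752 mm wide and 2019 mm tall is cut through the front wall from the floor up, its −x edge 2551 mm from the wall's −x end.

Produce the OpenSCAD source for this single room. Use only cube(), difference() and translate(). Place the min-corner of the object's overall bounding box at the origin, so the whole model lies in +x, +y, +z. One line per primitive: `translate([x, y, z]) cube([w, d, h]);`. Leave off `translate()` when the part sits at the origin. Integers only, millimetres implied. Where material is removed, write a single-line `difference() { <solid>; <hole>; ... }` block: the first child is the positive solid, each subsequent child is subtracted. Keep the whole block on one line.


difference() { cube([5910, 209, 2970]); translate([2551, 0, 0]) cube([752, 209, 2019]); }
translate([0, 5731, 0]) cube([5910, 209, 2970]);
translate([0, 209, 0]) cube([209, 5522, 2970]);
translate([5701, 209, 0]) cube([209, 5522, 2970]);


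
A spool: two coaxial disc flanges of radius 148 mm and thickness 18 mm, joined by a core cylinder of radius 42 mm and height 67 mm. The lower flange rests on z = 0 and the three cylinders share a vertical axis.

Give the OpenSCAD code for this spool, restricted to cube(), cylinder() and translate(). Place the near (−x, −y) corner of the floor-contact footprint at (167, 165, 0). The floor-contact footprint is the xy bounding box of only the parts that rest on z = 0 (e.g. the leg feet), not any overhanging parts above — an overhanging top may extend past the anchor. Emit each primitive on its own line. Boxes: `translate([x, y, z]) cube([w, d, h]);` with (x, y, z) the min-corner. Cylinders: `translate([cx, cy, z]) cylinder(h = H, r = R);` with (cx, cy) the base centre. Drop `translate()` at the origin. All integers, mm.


translate([315, 313, 0]) cylinder(h = 18, r = 148);
translate([315, 313, 18]) cylinder(h = 67, r = 42);
translate([315, 313, 85]) cylinder(h = 18, r = 148);


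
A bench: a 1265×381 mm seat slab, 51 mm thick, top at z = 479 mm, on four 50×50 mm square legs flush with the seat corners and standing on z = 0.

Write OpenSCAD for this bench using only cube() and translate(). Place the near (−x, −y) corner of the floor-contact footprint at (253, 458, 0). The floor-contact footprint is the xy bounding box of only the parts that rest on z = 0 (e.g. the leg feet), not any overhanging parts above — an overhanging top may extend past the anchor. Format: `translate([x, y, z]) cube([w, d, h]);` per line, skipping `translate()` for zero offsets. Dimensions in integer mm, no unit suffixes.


// leg_h = 479 − 51 = 428
translate([253, 458, 428]) cube([1265, 381, 51]);
translate([253, 458, 0]) cube([50, 50, 428]);
translate([253, 789, 0]) cube([50, 50, 428]);
translate([1468, 458, 0]) cube([50, 50, 428]);
translate([1468, 789, 0]) cube([50, 50, 428]);


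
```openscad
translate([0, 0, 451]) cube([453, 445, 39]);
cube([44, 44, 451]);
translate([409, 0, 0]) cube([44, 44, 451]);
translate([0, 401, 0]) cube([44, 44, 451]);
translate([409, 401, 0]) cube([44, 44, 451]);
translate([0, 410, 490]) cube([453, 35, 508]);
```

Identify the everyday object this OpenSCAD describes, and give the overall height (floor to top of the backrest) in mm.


A chair. The overall height is 998 mm.

A slab on four corner posts with a tall panel at the back — a chair. The seat slab sits at z = 451 with thickness 39, and the 508 mm backrest starts at the seat top, so the overall height is 451 + 39 + 508 = 998 mm.


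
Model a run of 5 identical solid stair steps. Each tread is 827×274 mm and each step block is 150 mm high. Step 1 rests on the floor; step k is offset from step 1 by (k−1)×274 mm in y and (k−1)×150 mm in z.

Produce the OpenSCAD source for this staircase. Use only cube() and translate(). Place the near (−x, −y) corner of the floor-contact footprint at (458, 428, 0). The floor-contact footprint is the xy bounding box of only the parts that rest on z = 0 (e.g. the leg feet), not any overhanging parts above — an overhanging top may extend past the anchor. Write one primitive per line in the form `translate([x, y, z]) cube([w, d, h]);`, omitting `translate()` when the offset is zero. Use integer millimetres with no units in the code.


translate([458, 428, 0]) cube([827, 274, 150]);
translate([458, 702, 150]) cube([827, 274, 150]);
translate([458, 976, 300]) cube([827, 274, 150]);
translate([458, 1250, 450]) cube([827, 274, 150]);
translate([458, 1524, 600]) cube([827, 274, 150]);


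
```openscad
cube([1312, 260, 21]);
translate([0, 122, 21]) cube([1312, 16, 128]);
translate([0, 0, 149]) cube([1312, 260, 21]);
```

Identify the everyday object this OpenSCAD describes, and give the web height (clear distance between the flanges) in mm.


An I-beam. The web height is 128 mm.

Two wide flanges with a thin centred web — an I-beam. Overall 170 mm minus two 21 mm flanges gives a web of 170 − 2·21 = 128 mm.


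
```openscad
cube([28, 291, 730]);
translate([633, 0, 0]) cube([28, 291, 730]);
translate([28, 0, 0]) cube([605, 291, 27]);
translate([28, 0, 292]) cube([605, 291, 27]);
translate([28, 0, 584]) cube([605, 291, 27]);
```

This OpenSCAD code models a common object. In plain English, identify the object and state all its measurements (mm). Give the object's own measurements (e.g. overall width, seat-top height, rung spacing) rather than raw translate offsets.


An open bookshelf. Two side panels, each 28 mm thick, 291 mm deep and 730 mm tall, stand 661 mm apart (outside-to-outside). Between them sit 3 shelves, each 27 mm thick and 291 mm deep, spanning the full gap between the sides. The bottom shelf rests on the floor (its underside at z = 0) and the clear gap between one shelf's top and the next shelf's underside is 265 mm.


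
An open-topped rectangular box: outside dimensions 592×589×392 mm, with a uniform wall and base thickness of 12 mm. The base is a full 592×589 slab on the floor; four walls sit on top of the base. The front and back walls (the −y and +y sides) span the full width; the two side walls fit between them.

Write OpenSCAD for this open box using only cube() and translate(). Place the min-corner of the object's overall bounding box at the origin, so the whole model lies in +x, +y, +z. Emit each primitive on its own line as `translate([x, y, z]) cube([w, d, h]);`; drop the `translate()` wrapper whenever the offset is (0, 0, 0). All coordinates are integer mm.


cube([592, 589, 12]);
translate([0, 0, 12]) cube([592, 12, 380]);
translate([0, 577, 12]) cube([592, 12, 380]);
translate([0, 12, 12]) cube([12, 565, 380]);
translate([580, 12, 12]) cube([12, 565, 380]);


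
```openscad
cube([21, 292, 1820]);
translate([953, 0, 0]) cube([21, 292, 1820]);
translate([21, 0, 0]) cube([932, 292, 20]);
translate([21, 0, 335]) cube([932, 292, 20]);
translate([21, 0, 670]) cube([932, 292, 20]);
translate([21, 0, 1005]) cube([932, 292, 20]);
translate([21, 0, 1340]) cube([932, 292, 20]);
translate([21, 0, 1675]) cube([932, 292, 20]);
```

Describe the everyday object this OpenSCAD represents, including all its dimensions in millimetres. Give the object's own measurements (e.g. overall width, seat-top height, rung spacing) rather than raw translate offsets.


An open bookshelf. Two side panels, each 21 mm thick, 292 mm deep and 1820 mm tall, stand 974 mm apart (outside-to-outside). Between them sit 6 shelves, each 20 mm thick and 292 mm deep, spanning the full gap between the sides. The bottom shelf rests on the floor (its underside at z = 0) and the clear gap between one shelf's top and the next shelf's underside is 315 mm.


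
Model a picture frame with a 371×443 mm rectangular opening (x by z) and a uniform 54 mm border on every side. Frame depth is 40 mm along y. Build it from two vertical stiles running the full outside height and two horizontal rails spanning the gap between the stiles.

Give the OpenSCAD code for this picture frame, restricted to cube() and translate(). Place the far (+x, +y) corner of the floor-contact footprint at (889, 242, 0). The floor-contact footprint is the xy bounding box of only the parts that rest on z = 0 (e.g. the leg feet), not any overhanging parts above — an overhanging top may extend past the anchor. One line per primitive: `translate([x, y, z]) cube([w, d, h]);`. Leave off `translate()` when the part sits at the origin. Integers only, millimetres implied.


translate([410, 202, 0]) cube([54, 40, 551]);
translate([835, 202, 0]) cube([54, 40, 551]);
translate([464, 202, 0]) cube([371, 40, 54]);
translate([464, 202, 497]) cube([371, 40, 54]);


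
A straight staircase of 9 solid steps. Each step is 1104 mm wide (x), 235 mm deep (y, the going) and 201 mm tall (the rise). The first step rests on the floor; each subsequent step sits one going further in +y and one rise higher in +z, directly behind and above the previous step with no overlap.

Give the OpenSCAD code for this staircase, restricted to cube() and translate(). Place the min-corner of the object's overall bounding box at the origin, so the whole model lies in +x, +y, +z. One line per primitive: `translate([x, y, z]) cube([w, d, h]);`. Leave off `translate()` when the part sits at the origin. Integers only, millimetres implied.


cube([1104, 235, 201]);
translate([0, 235, 201]) cube([1104, 235, 201]);
translate([0, 470, 402]) cube([1104, 235, 201]);
translate([0, 705, 603]) cube([1104, 235, 201]);
translate([0, 940, 804]) cube([1104, 235, 201]);
translate([0, 1175, 1005]) cube([1104, 235, 201]);
translate([0, 1410, 1206]) cube([1104, 235, 201]);
translate([0, 1645, 1407]) cube([1104, 235, 201]);
translate([0, 1880, 1608]) cube([1104, 235, 201]);


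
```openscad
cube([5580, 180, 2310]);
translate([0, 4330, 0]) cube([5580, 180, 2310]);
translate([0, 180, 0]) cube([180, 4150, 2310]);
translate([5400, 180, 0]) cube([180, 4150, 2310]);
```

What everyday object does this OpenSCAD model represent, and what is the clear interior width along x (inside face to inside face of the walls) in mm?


A house (or room) frame. The interior width is 5220 mm.

Four 2310 mm walls enclosing a rectangle with no floor or roof — a room or house frame. Outside width is 5580 mm and wall thickness is 180 mm, so the interior width is 5580 − 2 × 180 = 5220 mm.


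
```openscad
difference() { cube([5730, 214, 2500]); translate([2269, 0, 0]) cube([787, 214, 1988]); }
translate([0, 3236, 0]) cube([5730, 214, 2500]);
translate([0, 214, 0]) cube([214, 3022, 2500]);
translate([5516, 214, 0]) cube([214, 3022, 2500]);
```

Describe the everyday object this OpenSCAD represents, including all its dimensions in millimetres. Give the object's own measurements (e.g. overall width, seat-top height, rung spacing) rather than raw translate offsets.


A single room: four walls, each 2500 mm tall and 214 mm thick, enclosing an outside footprint 5730×3450 mm (x × y), no floor or roof. The front and back walls (−y and +y sides) run the full x-width; the side walls fit between their inner faces. A door opening 787 mm wide and 1988 mm tall is cut through the front wall from the floor up, its −x edge 2269 mm from the wall's −x end.


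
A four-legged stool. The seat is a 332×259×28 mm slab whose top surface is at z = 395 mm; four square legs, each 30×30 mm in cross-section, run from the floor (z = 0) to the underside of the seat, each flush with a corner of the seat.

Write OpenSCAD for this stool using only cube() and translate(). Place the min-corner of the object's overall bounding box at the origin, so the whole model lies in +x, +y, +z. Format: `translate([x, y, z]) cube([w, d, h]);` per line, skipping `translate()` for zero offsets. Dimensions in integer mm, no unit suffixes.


// leg_h = 395 - 28 = 367
translate([0, 0, 367]) cube([332, 259, 28]);
cube([30, 30, 367]);
translate([302, 0, 0]) cube([30, 30, 367]);
translate([0, 229, 0]) cube([30, 30, 367]);
translate([302, 229, 0]) cube([30, 30, 367]);


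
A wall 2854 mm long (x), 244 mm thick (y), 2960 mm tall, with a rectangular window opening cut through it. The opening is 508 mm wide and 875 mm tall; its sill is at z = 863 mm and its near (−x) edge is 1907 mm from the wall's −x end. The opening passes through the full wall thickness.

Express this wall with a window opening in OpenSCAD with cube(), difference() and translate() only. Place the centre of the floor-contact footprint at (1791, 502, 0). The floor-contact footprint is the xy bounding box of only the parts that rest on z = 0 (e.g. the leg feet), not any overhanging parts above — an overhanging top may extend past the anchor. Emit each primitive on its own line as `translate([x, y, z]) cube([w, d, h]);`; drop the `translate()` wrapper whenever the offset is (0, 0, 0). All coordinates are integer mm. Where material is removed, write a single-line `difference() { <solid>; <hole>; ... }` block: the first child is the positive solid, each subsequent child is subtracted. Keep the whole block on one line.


difference() { translate([364, 380, 0]) cube([2854, 244, 2960]); translate([2271, 380, 863]) cube([508, 244, 875]); }


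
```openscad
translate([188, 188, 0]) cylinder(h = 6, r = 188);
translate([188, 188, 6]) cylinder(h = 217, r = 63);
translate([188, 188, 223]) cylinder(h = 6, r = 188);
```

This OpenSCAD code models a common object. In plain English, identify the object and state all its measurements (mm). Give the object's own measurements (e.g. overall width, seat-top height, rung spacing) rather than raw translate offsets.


A spool: two coaxial disc flanges of radius 188 mm and thickness 6 mm, joined by a core cylinder of radius 63 mm and height 217 mm. The lower flange rests on z = 0 and the three cylinders share a vertical axis.


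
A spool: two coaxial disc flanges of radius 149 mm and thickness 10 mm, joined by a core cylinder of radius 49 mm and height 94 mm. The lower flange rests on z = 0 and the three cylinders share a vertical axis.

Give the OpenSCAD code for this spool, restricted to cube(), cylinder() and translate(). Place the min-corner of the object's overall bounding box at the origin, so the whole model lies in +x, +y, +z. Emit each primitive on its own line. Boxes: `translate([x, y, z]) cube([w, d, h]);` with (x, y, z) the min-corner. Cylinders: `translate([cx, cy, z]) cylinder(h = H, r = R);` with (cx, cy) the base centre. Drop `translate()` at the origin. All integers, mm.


translate([149, 149, 0]) cylinder(h = 10, r = 149);
translate([149, 149, 10]) cylinder(h = 94, r = 49);
translate([149, 149, 104]) cylinder(h = 10, r = 149);


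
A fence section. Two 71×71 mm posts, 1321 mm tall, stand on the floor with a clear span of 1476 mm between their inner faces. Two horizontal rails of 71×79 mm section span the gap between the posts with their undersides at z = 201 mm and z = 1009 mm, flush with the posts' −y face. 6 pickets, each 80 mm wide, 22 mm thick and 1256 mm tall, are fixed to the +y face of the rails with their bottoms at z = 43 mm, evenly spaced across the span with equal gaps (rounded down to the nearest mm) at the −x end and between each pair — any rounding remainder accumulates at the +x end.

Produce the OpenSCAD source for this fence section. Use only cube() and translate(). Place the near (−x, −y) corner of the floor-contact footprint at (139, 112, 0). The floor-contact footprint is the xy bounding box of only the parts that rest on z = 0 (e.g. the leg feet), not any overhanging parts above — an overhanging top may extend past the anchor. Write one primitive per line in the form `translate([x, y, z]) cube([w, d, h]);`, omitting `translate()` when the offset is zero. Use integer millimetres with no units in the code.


translate([139, 112, 0]) cube([71, 71, 1321]);
translate([1686, 112, 0]) cube([71, 71, 1321]);
translate([210, 112, 201]) cube([1476, 71, 79]);
translate([210, 112, 1009]) cube([1476, 71, 79]);
translate([352, 183, 43]) cube([80, 22, 1256]);
translate([574, 183, 43]) cube([80, 22, 1256]);
translate([796, 183, 43]) cube([80, 22, 1256]);
translate([1018, 183, 43]) cube([80, 22, 1256]);
translate([1240, 183, 43]) cube([80, 22, 1256]);
translate([1462, 183, 43]) cube([80, 22, 1256]);


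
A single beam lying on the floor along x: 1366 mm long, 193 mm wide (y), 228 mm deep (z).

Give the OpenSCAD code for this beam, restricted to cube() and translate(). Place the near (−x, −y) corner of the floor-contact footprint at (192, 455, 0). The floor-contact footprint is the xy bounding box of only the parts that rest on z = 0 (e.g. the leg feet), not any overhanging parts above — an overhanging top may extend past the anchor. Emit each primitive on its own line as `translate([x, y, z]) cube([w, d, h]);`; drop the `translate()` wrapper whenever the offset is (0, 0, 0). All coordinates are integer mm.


translate([192, 455, 0]) cube([1366, 193, 228]);


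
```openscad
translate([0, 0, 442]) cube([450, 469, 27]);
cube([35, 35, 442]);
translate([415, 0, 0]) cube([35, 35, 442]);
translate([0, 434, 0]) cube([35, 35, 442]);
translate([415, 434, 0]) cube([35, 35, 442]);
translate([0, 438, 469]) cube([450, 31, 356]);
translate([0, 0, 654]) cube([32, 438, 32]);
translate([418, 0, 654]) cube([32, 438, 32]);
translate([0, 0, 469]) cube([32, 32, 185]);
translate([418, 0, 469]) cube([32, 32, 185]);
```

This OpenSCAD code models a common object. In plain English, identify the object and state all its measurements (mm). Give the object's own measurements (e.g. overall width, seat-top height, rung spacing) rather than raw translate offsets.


A chair. The seat is a 450×469×27 mm slab with its top at z = 469 mm, on four 35×35 mm corner legs (flush with the seat edges, standing on z = 0). A flat backrest 31 mm thick, 356 mm tall, spans the full seat width and rises from the seat top along its +y edge, rear face flush with the rear of the seat. Two armrests of 32×32 mm section run along each side from the seat's front edge to the front of the backrest, top faces 217 mm above the seat top and outer faces flush with the seat's x-edges; a 32×32 mm post under the front of each armrest stands on the seat at the front corner.


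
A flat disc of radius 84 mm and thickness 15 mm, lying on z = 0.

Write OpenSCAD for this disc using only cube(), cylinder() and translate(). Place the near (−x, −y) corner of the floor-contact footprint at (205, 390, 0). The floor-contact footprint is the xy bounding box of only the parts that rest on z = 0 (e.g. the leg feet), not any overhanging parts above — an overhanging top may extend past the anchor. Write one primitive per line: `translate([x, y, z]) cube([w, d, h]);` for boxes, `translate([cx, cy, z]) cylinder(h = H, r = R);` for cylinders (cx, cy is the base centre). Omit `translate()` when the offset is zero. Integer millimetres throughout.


translate([289, 474, 0]) cylinder(h = 15, r = 84);


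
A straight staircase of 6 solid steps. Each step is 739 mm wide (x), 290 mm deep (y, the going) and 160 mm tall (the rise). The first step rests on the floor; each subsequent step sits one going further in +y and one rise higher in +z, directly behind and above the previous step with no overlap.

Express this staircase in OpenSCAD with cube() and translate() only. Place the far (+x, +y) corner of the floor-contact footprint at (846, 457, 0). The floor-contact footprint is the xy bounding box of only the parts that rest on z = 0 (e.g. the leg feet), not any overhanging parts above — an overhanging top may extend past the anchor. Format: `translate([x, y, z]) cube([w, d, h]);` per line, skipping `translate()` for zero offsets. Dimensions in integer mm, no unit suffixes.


translate([107, 167, 0]) cube([739, 290, 160]);
translate([107, 457, 160]) cube([739, 290, 160]);
translate([107, 747, 320]) cube([739, 290, 160]);
translate([107, 1037, 480]) cube([739, 290, 160]);
translate([107, 1327, 640]) cube([739, 290, 160]);
translate([107, 1617, 800]) cube([739, 290, 160]);


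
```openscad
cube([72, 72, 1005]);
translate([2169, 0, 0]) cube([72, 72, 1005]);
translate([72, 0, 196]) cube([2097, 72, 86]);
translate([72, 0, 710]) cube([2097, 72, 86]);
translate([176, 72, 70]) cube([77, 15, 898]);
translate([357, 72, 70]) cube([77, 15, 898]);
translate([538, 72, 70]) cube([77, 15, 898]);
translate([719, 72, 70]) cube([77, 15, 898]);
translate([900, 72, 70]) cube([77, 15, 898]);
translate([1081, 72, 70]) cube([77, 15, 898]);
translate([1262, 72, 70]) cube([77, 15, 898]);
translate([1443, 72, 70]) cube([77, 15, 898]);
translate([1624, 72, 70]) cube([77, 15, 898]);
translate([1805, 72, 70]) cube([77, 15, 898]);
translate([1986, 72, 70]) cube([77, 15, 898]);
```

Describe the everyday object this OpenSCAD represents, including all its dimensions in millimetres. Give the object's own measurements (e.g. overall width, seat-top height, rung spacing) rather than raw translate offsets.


A fence section. Two 72×72 mm posts, 1005 mm tall, stand on the floor with a clear span of 2097 mm between their inner faces. Two horizontal rails of 72×86 mm section span the gap between the posts with their undersides at z = 196 mm and z = 710 mm, flush with the posts' −y face. 11 pickets, each 77 mm wide, 15 mm thick and 898 mm tall, are fixed to the +y face of the rails with their bottoms at z = 70 mm, spaced across the span with a 104 mm gap after the −x post and between neighbouring pickets, with 106 mm left before the +x post.


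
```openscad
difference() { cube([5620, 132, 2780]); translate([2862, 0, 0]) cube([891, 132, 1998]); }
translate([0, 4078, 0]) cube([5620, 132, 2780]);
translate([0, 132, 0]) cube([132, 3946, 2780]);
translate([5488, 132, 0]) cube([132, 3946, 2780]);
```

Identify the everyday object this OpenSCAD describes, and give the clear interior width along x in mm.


A single room. The interior width is 5356 mm.

Four walls enclosing a rectangle with a door in the front wall — a room. Outside width 5620 minus two 132 mm walls gives 5356 mm.


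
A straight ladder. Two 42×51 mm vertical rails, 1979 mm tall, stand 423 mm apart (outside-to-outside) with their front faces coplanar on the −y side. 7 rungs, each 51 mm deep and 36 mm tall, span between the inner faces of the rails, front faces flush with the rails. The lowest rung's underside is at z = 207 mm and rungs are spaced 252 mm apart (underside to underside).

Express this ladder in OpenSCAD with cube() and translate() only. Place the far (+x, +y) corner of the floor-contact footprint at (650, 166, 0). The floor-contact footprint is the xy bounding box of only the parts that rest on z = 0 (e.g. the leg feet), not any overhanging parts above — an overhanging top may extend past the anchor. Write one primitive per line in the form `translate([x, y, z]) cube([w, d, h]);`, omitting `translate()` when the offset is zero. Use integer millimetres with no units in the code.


translate([227, 115, 0]) cube([42, 51, 1979]);
translate([608, 115, 0]) cube([42, 51, 1979]);
translate([269, 115, 207]) cube([339, 51, 36]);
translate([269, 115, 459]) cube([339, 51, 36]);
translate([269, 115, 711]) cube([339, 51, 36]);
translate([269, 115, 963]) cube([339, 51, 36]);
translate([269, 115, 1215]) cube([339, 51, 36]);
translate([269, 115, 1467]) cube([339, 51, 36]);
translate([269, 115, 1719]) cube([339, 51, 36]);


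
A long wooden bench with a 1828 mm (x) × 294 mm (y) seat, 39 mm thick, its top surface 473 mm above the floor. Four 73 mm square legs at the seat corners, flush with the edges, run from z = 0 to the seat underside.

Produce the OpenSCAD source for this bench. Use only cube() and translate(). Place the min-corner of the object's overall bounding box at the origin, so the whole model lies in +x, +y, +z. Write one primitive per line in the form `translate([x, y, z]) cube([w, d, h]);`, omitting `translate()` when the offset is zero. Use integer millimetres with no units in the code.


translate([0, 0, 434]) cube([1828, 294, 39]);
cube([73, 73, 434]);
translate([0, 221, 0]) cube([73, 73, 434]);
translate([1755, 0, 0]) cube([73, 73, 434]);
translate([1755, 221, 0]) cube([73, 73, 434]);


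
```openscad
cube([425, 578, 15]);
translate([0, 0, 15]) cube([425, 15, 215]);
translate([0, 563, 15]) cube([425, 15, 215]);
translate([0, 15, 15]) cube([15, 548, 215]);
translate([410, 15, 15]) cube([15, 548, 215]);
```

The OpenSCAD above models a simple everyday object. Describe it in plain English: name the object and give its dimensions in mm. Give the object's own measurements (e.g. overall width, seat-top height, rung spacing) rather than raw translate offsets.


An open-topped rectangular box: outside dimensions 425×578×230 mm, with a uniform wall and base thickness of 15 mm. The base is a full 425×578 slab on the floor; four walls sit on top of the base. The front and back walls (the −y and +y sides) span the full width; the two side walls fit between them.


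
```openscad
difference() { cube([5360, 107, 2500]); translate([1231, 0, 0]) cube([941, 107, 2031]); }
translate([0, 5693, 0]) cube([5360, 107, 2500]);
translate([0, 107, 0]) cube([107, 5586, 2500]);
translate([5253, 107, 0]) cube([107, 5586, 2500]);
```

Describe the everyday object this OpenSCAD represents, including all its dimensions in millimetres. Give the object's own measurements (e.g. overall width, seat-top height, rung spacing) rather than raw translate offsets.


A single room: four walls, each 2500 mm tall and 107 mm thick, enclosing an outside footprint 5360×5800 mm (x × y), no floor or roof. The front and back walls (−y and +y sides) run the full x-width; the side walls fit between their inner faces. A door opening 941 mm wide and 2031 mm tall is cut through the front wall from the floor up, its −x edge 1231 mm from the wall's −x end.


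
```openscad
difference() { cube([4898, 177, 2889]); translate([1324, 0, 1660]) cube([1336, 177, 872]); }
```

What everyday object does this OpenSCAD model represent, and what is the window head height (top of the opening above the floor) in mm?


A wall with a window opening. The window head height is 2532 mm.

A wall with a rectangular opening subtracted — a window. Sill at z = 1660, opening 872 mm tall, so the head is at 1660 + 872 = 2532 mm.


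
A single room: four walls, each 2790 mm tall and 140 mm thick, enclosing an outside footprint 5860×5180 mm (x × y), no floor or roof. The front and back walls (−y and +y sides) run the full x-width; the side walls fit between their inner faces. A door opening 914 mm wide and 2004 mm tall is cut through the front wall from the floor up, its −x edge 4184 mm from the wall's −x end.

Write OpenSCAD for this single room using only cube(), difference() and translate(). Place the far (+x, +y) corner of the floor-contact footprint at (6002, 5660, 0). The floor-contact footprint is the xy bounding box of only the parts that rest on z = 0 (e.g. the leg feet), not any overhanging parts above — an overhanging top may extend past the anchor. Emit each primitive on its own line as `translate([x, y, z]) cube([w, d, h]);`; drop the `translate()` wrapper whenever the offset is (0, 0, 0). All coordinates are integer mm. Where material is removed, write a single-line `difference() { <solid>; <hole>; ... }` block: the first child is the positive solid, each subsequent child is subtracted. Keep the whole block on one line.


difference() { translate([142, 480, 0]) cube([5860, 140, 2790]); translate([4326, 480, 0]) cube([914, 140, 2004]); }
translate([142, 5520, 0]) cube([5860, 140, 2790]);
translate([142, 620, 0]) cube([140, 4900, 2790]);
translate([5862, 620, 0]) cube([140, 4900, 2790]);


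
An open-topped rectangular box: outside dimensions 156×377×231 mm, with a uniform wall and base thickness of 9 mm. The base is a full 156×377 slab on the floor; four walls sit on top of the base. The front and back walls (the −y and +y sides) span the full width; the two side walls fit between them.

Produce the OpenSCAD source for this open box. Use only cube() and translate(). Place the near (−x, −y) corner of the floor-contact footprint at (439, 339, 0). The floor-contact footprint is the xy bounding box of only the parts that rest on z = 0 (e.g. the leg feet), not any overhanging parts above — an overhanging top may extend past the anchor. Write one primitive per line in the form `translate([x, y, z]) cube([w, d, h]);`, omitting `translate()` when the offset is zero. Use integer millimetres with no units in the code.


translate([439, 339, 0]) cube([156, 377, 9]);
translate([439, 339, 9]) cube([156, 9, 222]);
translate([439, 707, 9]) cube([156, 9, 222]);
translate([439, 348, 9]) cube([9, 359, 222]);
translate([586, 348, 9]) cube([9, 359, 222]);


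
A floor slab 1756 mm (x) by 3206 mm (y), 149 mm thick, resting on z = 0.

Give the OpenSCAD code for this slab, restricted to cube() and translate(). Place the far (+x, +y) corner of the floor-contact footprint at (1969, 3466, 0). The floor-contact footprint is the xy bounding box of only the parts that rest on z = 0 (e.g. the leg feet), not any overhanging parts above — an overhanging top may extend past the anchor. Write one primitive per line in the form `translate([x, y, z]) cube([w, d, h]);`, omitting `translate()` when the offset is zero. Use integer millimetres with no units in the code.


translate([213, 260, 0]) cube([1756, 3206, 149]);


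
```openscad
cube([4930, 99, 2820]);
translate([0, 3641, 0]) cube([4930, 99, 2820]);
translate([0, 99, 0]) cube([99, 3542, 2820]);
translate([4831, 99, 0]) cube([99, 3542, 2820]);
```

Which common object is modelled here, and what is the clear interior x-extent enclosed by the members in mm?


A house (or room) frame. The interior width is 4732 mm.

Four 2820 mm walls enclosing a rectangle with no floor or roof — a room or house frame. Outside width is 4930 mm and wall thickness is 99 mm, so the interior width is 4930 − 2 × 99 = 4732 mm.


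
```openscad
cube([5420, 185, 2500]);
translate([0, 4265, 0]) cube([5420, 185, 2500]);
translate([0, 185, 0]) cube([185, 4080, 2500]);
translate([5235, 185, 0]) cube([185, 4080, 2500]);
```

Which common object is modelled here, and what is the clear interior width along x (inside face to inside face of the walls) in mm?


A house (or room) frame. The interior width is 5050 mm.

Four 2500 mm walls enclosing a rectangle with no floor or roof — a room or house frame. Outside width is 5420 mm and wall thickness is 185 mm, so the interior width is 5420 − 2 × 185 = 5050 mm.


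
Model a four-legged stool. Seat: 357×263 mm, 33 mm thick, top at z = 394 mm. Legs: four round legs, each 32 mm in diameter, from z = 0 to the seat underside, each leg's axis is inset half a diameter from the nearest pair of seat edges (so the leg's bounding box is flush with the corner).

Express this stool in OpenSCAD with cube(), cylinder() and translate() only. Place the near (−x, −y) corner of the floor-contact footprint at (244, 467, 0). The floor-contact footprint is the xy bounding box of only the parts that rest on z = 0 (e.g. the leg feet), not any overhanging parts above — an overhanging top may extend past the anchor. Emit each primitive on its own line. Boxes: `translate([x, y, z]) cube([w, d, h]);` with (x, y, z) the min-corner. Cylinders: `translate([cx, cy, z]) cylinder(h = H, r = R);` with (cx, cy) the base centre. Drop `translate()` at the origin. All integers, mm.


// leg_h = 394 - 33 = 361
translate([244, 467, 361]) cube([357, 263, 33]);
translate([260, 483, 0]) cylinder(h = 361, r = 16);
translate([585, 483, 0]) cylinder(h = 361, r = 16);
translate([260, 714, 0]) cylinder(h = 361, r = 16);
translate([585, 714, 0]) cylinder(h = 361, r = 16);


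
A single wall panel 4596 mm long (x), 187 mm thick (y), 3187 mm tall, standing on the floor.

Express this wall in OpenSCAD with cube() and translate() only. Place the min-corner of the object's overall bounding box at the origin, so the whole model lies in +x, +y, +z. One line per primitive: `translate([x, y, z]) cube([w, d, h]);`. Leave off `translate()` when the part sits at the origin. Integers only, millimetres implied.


cube([4596, 187, 3187]);


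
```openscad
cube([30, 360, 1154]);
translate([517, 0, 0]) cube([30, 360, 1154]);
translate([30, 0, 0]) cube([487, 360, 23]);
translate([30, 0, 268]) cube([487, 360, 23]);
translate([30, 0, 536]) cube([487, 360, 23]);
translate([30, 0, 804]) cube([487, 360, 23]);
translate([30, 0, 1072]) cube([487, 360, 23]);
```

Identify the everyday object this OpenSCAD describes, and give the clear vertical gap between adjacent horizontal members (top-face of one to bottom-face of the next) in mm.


A bookshelf. The clear shelf gap is 245 mm.

Two tall side panels with 5 horizontal boards between them — a bookshelf. The first two shelf undersides are at z = 0 and z = 268; with shelf thickness 23, the clear gap is 268 − 0 − 23 = 245 mm.


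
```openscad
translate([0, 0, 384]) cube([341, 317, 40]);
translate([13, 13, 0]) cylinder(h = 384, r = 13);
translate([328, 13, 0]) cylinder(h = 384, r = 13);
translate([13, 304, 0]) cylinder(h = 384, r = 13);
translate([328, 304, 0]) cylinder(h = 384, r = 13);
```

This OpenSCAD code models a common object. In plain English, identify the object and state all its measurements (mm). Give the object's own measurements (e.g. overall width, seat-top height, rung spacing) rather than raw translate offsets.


A simple wooden stool: a rectangular seat 341 mm (x) by 317 mm (y), 40 mm thick, top face at z = 424 mm, on four round legs, each 26 mm in diameter. The legs rest on z = 0, each leg's axis is inset half a diameter from the nearest pair of seat edges (so the leg's bounding box is flush with the corner).


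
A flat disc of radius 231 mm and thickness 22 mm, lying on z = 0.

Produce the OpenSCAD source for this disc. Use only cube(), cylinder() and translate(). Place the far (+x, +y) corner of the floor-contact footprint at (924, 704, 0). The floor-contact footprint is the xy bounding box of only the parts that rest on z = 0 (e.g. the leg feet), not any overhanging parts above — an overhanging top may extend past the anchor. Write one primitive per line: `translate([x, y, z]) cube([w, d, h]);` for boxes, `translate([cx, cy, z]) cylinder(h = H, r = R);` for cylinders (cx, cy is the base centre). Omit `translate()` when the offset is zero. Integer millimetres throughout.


translate([693, 473, 0]) cylinder(h = 22, r = 231);
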